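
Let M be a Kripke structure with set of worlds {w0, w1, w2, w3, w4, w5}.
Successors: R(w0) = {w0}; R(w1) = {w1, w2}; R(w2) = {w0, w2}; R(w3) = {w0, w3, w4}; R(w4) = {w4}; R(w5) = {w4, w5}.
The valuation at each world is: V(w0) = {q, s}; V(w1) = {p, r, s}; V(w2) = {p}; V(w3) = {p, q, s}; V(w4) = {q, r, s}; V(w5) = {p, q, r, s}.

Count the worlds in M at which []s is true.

Let φ = []s. Evaluate φ at each world:
  w0 (successors {w0}): φ is true.
  w1 (successors {w1, w2}): φ is false.
  w2 (successors {w0, w2}): φ is false.
  w3 (successors {w0, w3, w4}): φ is true.
  w4 (successors {w4}): φ is true.
  w5 (successors {w4, w5}): φ is true.
For instance, at w0:
  At w0: []s requires s at every successor {w0}.
    At w0: s is true.
  So []s is true at w0.
Satisfying worlds: {w0, w3, w4, w5}

4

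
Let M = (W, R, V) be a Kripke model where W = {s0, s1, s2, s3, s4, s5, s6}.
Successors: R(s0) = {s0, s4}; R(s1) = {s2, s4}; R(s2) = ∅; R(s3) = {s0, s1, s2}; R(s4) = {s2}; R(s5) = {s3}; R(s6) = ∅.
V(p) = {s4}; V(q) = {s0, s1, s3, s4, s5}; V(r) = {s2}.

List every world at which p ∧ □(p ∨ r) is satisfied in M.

s4

Recall that □ψ holds at a world iff ψ holds at every accessible world, and ◇ψ holds iff ψ holds at some accessible world.
Let φ = p ∧ □(p ∨ r). Evaluate φ at each world:
  s0 (successors {s0, s4}): φ is false.
  s1 (successors {s2, s4}): φ is false.
  s2 (successors ∅): φ is false.
  s3 (successors {s0, s1, s2}): φ is false.
  s4 (successors {s2}): φ is true.
  s5 (successors {s3}): φ is false.
  s6 (successors ∅): φ is false.
For instance, at s5:
  At s5: p is false, □(p ∨ r) is false, so p ∧ □(p ∨ r) is false.
    At s5: □(p ∨ r) requires p ∨ r at every successor {s3}.
      p ∨ r fails at s3, so □(p ∨ r) is false at s5.
Satisfying worlds: {s4}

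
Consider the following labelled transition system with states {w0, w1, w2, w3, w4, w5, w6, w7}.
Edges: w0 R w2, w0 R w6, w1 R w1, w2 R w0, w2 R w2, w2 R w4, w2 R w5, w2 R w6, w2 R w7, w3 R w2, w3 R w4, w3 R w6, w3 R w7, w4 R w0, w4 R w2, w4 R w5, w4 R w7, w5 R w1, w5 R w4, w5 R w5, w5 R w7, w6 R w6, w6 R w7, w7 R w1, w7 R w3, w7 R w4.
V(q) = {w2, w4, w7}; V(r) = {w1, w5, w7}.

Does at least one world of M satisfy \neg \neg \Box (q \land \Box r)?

No

Let φ = \neg \neg \Box (q \land \Box r). Evaluate φ at each world:
  w0 (successors {w2, w6}): φ is false.
  w1 (successors {w1}): φ is false.
  w2 (successors {w0, w2, w4, w5, w6, w7}): φ is false.
  w3 (successors {w2, w4, w6, w7}): φ is false.
  w4 (successors {w0, w2, w5, w7}): φ is false.
  w5 (successors {w1, w4, w5, w7}): φ is false.
  w6 (successors {w6, w7}): φ is false.
  w7 (successors {w1, w3, w4}): φ is false.
For instance, at w7:
  At w7: \neg \Box (q \land \Box r) is true, so \neg \neg \Box (q \land \Box r) is false.
    At w7: \Box (q \land \Box r) is false, so \neg \Box (q \land \Box r) is true.
      At w7: \Box (q \land \Box r) requires q \land \Box r at every successor {w1, w3, w4}.
        q \land \Box r fails at w1, so \Box (q \land \Box r) is false at w7.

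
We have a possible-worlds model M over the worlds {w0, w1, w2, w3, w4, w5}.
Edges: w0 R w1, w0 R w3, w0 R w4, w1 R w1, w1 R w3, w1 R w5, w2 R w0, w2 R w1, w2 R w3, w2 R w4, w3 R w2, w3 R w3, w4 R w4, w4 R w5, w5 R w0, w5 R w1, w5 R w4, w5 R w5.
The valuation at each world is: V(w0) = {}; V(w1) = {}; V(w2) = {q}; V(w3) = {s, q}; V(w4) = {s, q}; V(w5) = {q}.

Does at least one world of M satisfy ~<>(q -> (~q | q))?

No

Let φ = ~<>(q -> (~q | q)). Evaluate φ at each world:
  w0 (successors {w1, w3, w4}): φ is false.
  w1 (successors {w1, w3, w5}): φ is false.
  w2 (successors {w0, w1, w3, w4}): φ is false.
  w3 (successors {w2, w3}): φ is false.
  w4 (successors {w4, w5}): φ is false.
  w5 (successors {w0, w1, w4, w5}): φ is false.
For instance, at w0:
  At w0: <>(q -> (~q | q)) is true, so ~<>(q -> (~q | q)) is false.
    At w0: <>(q -> (~q | q)) requires q -> (~q | q) at some successor in {w1, w3, w4}.
      q -> (~q | q) holds at w1, so <>(q -> (~q | q)) is true at w0.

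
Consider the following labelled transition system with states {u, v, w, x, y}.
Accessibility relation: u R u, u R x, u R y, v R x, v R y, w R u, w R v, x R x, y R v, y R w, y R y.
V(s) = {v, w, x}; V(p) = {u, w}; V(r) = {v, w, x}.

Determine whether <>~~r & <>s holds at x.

Yes

At x: <>~~r is true, <>s is true, so <>~~r & <>s is true.
  At x: <>~~r requires ~~r at some successor in {x}.
    ~~r holds at x, so <>~~r is true at x.
  At x: <>s requires s at some successor in {x}.
    s holds at x, so <>s is true at x.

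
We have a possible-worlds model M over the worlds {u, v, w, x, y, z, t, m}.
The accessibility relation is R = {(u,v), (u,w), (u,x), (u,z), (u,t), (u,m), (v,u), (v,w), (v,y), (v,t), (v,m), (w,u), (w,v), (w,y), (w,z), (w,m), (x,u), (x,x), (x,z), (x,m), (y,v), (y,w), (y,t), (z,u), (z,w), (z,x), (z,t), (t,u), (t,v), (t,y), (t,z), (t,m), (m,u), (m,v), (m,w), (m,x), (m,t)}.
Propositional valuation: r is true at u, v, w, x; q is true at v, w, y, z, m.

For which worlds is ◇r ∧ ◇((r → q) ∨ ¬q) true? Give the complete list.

Let φ = ◇r ∧ ◇((r → q) ∨ ¬q). Evaluate φ at each world:
  u (successors {v, w, x, z, t, m}): φ is true.
  v (successors {u, w, y, t, m}): φ is true.
  w (successors {u, v, y, z, m}): φ is true.
  x (successors {u, x, z, m}): φ is true.
  y (successors {v, w, t}): φ is true.
  z (successors {u, w, x, t}): φ is true.
  t (successors {u, v, y, z, m}): φ is true.
  m (successors {u, v, w, x, t}): φ is true.
For instance, at v:
  At v: ◇r is true, ◇((r → q) ∨ ¬q) is true, so ◇r ∧ ◇((r → q) ∨ ¬q) is true.
    At v: ◇r requires r at some successor in {u, w, y, t, m}.
      r holds at u, so ◇r is true at v.
    At v: ◇((r → q) ∨ ¬q) requires (r → q) ∨ ¬q at some successor in {u, w, y, t, m}.
      (r → q) ∨ ¬q holds at u, so ◇((r → q) ∨ ¬q) is true at v.
Satisfying worlds: {u, v, w, x, y, z, t, m}

u, v, w, x, y, z, t, m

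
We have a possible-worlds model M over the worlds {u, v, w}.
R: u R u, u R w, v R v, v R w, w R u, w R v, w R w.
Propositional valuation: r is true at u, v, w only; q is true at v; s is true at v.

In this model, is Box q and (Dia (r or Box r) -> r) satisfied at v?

No

At v: Box q is false, Dia (r or Box r) -> r is true, so Box q and (Dia (r or Box r) -> r) is false.
  At v: Box q requires q at every successor {v, w}.
    q fails at w, so Box q is false at v.
  At v: Dia (r or Box r) is true, r is true, so Dia (r or Box r) -> r is true.
    At v: Dia (r or Box r) requires r or Box r at some successor in {v, w}.
      r or Box r holds at v, so Dia (r or Box r) is true at v.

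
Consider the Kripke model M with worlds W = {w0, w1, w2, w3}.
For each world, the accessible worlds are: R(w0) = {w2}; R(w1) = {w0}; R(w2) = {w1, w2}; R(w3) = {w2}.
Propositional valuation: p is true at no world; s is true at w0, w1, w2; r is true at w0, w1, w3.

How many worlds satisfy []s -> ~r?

1

Recall that []ψ holds at a world iff ψ holds at every accessible world, and <>ψ holds iff ψ holds at some accessible world.
Let φ = []s -> ~r. Evaluate φ at each world:
  w0 (successors {w2}): φ is false.
  w1 (successors {w0}): φ is false.
  w2 (successors {w1, w2}): φ is true.
  w3 (successors {w2}): φ is false.
For instance, at w2:
  At w2: []s is true, ~r is true, so []s -> ~r is true.
    At w2: []s requires s at every successor {w1, w2}.
      At w1: s is true.
      At w2: s is true.
    So []s is true at w2.
Satisfying worlds: {w2}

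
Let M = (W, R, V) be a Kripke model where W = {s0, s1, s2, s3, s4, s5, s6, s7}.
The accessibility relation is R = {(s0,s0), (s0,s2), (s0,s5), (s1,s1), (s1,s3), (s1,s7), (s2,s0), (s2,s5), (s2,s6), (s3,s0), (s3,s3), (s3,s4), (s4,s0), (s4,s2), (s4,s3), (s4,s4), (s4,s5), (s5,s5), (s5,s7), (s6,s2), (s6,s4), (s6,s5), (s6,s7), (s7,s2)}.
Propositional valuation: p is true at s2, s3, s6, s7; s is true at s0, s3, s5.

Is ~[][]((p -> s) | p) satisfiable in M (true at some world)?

No

Recall that []ψ holds at a world iff ψ holds at every accessible world, and <>ψ holds iff ψ holds at some accessible world.
Let φ = ~[][]((p -> s) | p). Evaluate φ at each world:
  s0 (successors {s0, s2, s5}): φ is false.
  s1 (successors {s1, s3, s7}): φ is false.
  s2 (successors {s0, s5, s6}): φ is false.
  s3 (successors {s0, s3, s4}): φ is false.
  s4 (successors {s0, s2, s3, s4, s5}): φ is false.
  s5 (successors {s5, s7}): φ is false.
  s6 (successors {s2, s4, s5, s7}): φ is false.
  s7 (successors {s2}): φ is false.
For instance, at s7:
  At s7: [][]((p -> s) | p) is true, so ~[][]((p -> s) | p) is false.
    At s7: [][]((p -> s) | p) requires []((p -> s) | p) at every successor {s2}.
      At s2: []((p -> s) | p) is true.
    So [][]((p -> s) | p) is true at s7.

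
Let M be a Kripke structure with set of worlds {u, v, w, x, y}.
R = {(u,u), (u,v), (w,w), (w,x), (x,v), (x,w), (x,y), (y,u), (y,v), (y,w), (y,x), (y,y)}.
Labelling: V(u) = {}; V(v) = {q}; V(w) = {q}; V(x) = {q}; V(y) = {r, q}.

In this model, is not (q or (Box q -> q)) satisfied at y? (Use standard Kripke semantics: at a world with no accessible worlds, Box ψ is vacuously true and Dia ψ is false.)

At y: q or (Box q -> q) is true, so not (q or (Box q -> q)) is false.
  At y: q is true, Box q -> q is true, so q or (Box q -> q) is true.
    At y: Box q is false, q is true, so Box q -> q is true.
      At y: Box q requires q at every successor {u, v, w, x, y}.
        q fails at u, so Box q is false at y.

No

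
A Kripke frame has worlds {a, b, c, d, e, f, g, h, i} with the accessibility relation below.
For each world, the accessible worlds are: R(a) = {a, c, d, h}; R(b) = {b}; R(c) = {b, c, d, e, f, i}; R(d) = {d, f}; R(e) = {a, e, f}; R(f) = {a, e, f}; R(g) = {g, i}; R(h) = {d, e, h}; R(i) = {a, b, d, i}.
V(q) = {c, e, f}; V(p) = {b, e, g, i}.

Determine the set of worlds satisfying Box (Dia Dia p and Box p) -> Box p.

a, b, c, d, e, f, g, h, i

Recall that Box ψ holds at a world iff ψ holds at every accessible world, and Dia ψ holds iff ψ holds at some accessible world.
Let φ = Box (Dia Dia p and Box p) -> Box p. Evaluate φ at each world:
  a (successors {a, c, d, h}): φ is true.
  b (successors {b}): φ is true.
  c (successors {b, c, d, e, f, i}): φ is true.
  d (successors {d, f}): φ is true.
  e (successors {a, e, f}): φ is true.
  f (successors {a, e, f}): φ is true.
  g (successors {g, i}): φ is true.
  h (successors {d, e, h}): φ is true.
  i (successors {a, b, d, i}): φ is true.
For instance, at d:
  At d: Box (Dia Dia p and Box p) is false, Box p is false, so Box (Dia Dia p and Box p) -> Box p is true.
    At d: Box (Dia Dia p and Box p) requires Dia Dia p and Box p at every successor {d, f}.
      Dia Dia p and Box p fails at d, so Box (Dia Dia p and Box p) is false at d.
    At d: Box p requires p at every successor {d, f}.
      p fails at d, so Box p is false at d.
Satisfying worlds: {a, b, c, d, e, f, g, h, i}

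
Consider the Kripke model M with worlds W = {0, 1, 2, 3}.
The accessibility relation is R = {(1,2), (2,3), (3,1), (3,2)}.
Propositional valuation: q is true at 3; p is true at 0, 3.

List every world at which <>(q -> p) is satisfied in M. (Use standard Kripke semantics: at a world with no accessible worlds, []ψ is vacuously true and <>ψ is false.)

Let φ = <>(q -> p). Evaluate φ at each world:
  0 (successors ∅): φ is false.
  1 (successors {2}): φ is true.
  2 (successors {3}): φ is true.
  3 (successors {1, 2}): φ is true.
For instance, at 3:
  At 3: <>(q -> p) requires q -> p at some successor in {1, 2}.
    q -> p holds at 1, so <>(q -> p) is true at 3.
Satisfying worlds: {1, 2, 3}

1, 2, 3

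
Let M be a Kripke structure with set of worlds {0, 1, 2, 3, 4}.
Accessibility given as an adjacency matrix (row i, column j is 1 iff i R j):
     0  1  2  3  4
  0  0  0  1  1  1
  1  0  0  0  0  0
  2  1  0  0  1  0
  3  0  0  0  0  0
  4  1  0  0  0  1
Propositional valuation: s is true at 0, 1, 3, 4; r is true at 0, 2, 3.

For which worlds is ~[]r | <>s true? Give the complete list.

0, 2, 4

Let φ = ~[]r | <>s. Evaluate φ at each world:
  0 (successors {2, 3, 4}): φ is true.
  1 (successors ∅): φ is false.
  2 (successors {0, 3}): φ is true.
  3 (successors ∅): φ is false.
  4 (successors {0, 4}): φ is true.
For instance, at 4:
  At 4: ~[]r is true, <>s is true, so ~[]r | <>s is true.
    At 4: []r is false, so ~[]r is true.
      At 4: []r requires r at every successor {0, 4}.
        r fails at 4, so []r is false at 4.
    At 4: <>s requires s at some successor in {0, 4}.
      s holds at 0, so <>s is true at 4.
Satisfying worlds: {0, 2, 4}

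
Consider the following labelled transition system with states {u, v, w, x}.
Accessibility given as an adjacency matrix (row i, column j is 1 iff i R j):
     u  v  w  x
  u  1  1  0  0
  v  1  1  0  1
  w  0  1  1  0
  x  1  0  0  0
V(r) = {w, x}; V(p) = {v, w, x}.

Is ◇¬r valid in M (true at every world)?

Recall that ◇ψ holds at a world iff ψ holds at some accessible world.
Let φ = ◇¬r. Evaluate φ at each world:
  u (successors {u, v}): φ is true.
  v (successors {u, v, x}): φ is true.
  w (successors {v, w}): φ is true.
  x (successors {u}): φ is true.
For instance, at w:
  At w: ◇¬r requires ¬r at some successor in {v, w}.
    ¬r holds at v, so ◇¬r is true at w.

Yes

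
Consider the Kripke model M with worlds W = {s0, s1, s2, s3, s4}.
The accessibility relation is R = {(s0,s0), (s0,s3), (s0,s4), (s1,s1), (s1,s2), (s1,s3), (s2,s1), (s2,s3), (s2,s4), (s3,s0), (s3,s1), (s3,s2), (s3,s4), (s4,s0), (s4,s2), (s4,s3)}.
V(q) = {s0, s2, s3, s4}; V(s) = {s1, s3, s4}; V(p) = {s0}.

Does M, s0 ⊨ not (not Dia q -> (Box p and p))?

Recall that Box ψ holds at a world iff ψ holds at every accessible world, and Dia ψ holds iff ψ holds at some accessible world.
At s0: not Dia q -> (Box p and p) is true, so not (not Dia q -> (Box p and p)) is false.
  At s0: not Dia q is false, Box p and p is false, so not Dia q -> (Box p and p) is true.
    At s0: Dia q is true, so not Dia q is false.
      At s0: Dia q requires q at some successor in {s0, s3, s4}.
        q holds at s0, so Dia q is true at s0.
    At s0: Box p is false, p is true, so Box p and p is false.
      At s0: Box p requires p at every successor {s0, s3, s4}.
        p fails at s3, so Box p is false at s0.

No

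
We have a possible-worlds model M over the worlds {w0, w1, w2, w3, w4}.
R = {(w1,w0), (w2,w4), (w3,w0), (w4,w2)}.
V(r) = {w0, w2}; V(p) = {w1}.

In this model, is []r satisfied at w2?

No

At w2: []r requires r at every successor {w4}.
  r fails at w4, so []r is false at w2.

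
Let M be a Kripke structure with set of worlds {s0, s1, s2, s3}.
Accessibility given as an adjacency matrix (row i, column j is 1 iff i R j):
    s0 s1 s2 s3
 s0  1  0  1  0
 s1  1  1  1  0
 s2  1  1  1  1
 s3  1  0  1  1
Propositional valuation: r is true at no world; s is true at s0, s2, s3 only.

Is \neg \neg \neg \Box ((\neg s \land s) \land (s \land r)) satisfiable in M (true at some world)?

Yes

Let φ = \neg \neg \neg \Box ((\neg s \land s) \land (s \land r)). Evaluate φ at each world:
  s0 (successors {s0, s2}): φ is true.
  s1 (successors {s0, s1, s2}): φ is true.
  s2 (successors {s0, s1, s2, s3}): φ is true.
  s3 (successors {s0, s2, s3}): φ is true.
Detail at s0 (witness):
  At s0: \neg \neg \Box ((\neg s \land s) \land (s \land r)) is false, so \neg \neg \neg \Box ((\neg s \land s) \land (s \land r)) is true.
    At s0: \neg \Box ((\neg s \land s) \land (s \land r)) is true, so \neg \neg \Box ((\neg s \land s) \land (s \land r)) is false.
      At s0: \Box ((\neg s \land s) \land (s \land r)) is false, so \neg \Box ((\neg s \land s) \land (s \land r)) is true.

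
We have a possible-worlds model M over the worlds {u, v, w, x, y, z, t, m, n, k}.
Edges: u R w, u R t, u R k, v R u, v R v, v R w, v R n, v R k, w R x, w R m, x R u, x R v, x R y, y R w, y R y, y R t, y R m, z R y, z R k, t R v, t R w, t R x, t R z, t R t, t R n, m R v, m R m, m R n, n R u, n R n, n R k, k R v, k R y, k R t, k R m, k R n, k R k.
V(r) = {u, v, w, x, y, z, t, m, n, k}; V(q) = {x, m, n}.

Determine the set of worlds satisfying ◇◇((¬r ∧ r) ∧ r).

none

Let φ = ◇◇((¬r ∧ r) ∧ r). Evaluate φ at each world:
  u (successors {w, t, k}): φ is false.
  v (successors {u, v, w, n, k}): φ is false.
  w (successors {x, m}): φ is false.
  x (successors {u, v, y}): φ is false.
  y (successors {w, y, t, m}): φ is false.
  z (successors {y, k}): φ is false.
  t (successors {v, w, x, z, t, n}): φ is false.
  m (successors {v, m, n}): φ is false.
  n (successors {u, n, k}): φ is false.
  k (successors {v, y, t, m, n, k}): φ is false.
For instance, at m:
  At m: ◇◇((¬r ∧ r) ∧ r) requires ◇((¬r ∧ r) ∧ r) at some successor in {v, m, n}.
    At v: ◇((¬r ∧ r) ∧ r) is false.
    At m: ◇((¬r ∧ r) ∧ r) is false.
    At n: ◇((¬r ∧ r) ∧ r) is false.
  So ◇◇((¬r ∧ r) ∧ r) is false at m.
Satisfying worlds: none.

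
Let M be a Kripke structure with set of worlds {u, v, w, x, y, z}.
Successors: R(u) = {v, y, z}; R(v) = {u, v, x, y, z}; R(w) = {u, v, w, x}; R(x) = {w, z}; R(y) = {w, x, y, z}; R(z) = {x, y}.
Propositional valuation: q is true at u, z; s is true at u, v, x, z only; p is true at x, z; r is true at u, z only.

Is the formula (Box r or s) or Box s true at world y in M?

No

Recall that Box ψ holds at a world iff ψ holds at every accessible world, and Dia ψ holds iff ψ holds at some accessible world.
At y: Box r or s is false, Box s is false, so (Box r or s) or Box s is false.
  At y: Box r is false, s is false, so Box r or s is false.
    At y: Box r requires r at every successor {w, x, y, z}.
      r fails at w, so Box r is false at y.
  At y: Box s requires s at every successor {w, x, y, z}.
    s fails at w, so Box s is false at y.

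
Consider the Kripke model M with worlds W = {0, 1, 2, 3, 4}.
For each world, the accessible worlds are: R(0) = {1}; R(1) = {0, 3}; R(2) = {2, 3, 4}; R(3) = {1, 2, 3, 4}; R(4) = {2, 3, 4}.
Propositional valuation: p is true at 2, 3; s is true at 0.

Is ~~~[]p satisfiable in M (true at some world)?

Yes

Let φ = ~~~[]p. Evaluate φ at each world:
  0 (successors {1}): φ is true.
  1 (successors {0, 3}): φ is true.
  2 (successors {2, 3, 4}): φ is true.
  3 (successors {1, 2, 3, 4}): φ is true.
  4 (successors {2, 3, 4}): φ is true.
Detail at 0 (witness):
  At 0: ~~[]p is false, so ~~~[]p is true.
    At 0: ~[]p is true, so ~~[]p is false.
      At 0: []p is false, so ~[]p is true.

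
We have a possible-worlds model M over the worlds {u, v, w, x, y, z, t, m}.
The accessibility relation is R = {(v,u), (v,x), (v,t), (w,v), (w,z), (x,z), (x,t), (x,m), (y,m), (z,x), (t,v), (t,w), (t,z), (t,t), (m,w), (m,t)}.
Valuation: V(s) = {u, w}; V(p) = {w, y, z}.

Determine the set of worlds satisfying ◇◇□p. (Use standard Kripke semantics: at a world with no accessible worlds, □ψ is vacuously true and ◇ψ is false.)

Let φ = ◇◇□p. Evaluate φ at each world:
  u (successors ∅): φ is false.
  v (successors {u, x, t}): φ is false.
  w (successors {v, z}): φ is true.
  x (successors {z, t, m}): φ is false.
  y (successors {m}): φ is false.
  z (successors {x}): φ is false.
  t (successors {v, w, z, t}): φ is true.
  m (successors {w, t}): φ is false.
For instance, at z:
  At z: ◇◇□p requires ◇□p at some successor in {x}.
    At x: ◇□p is false.
  So ◇◇□p is false at z.
Satisfying worlds: {w, t}

w, t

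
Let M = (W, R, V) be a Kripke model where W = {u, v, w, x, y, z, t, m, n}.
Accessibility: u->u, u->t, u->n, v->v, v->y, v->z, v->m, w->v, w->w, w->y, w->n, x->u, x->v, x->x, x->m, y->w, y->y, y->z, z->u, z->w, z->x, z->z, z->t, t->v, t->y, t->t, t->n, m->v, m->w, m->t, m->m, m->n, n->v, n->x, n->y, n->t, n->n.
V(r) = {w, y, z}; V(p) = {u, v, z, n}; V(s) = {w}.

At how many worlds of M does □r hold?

1

Let φ = □r. Evaluate φ at each world:
  u (successors {u, t, n}): φ is false.
  v (successors {v, y, z, m}): φ is false.
  w (successors {v, w, y, n}): φ is false.
  x (successors {u, v, x, m}): φ is false.
  y (successors {w, y, z}): φ is true.
  z (successors {u, w, x, z, t}): φ is false.
  t (successors {v, y, t, n}): φ is false.
  m (successors {v, w, t, m, n}): φ is false.
  n (successors {v, x, y, t, n}): φ is false.
For instance, at z:
  At z: □r requires r at every successor {u, w, x, z, t}.
    r fails at u, so □r is false at z.
Satisfying worlds: {y}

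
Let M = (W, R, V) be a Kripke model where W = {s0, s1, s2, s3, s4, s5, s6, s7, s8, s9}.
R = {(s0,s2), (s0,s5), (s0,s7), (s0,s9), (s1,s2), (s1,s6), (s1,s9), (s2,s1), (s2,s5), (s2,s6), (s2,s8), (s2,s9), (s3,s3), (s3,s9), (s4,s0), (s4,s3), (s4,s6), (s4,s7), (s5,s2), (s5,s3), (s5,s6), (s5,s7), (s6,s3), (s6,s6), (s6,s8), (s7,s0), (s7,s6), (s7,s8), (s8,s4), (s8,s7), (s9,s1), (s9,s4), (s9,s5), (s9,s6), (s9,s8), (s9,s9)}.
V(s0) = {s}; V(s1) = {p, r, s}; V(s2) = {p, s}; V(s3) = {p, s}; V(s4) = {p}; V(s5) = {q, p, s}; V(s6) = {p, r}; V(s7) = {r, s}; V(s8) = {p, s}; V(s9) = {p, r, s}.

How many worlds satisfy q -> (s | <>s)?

10

Let φ = q -> (s | <>s). Evaluate φ at each world:
  s0 (successors {s2, s5, s7, s9}): φ is true.
  s1 (successors {s2, s6, s9}): φ is true.
  s2 (successors {s1, s5, s6, s8, s9}): φ is true.
  s3 (successors {s3, s9}): φ is true.
  s4 (successors {s0, s3, s6, s7}): φ is true.
  s5 (successors {s2, s3, s6, s7}): φ is true.
  s6 (successors {s3, s6, s8}): φ is true.
  s7 (successors {s0, s6, s8}): φ is true.
  s8 (successors {s4, s7}): φ is true.
  s9 (successors {s1, s4, s5, s6, s8, s9}): φ is true.
For instance, at s8:
  At s8: q is false, s | <>s is true, so q -> (s | <>s) is true.
    At s8: s is true, <>s is true, so s | <>s is true.
      At s8: <>s requires s at some successor in {s4, s7}.
        s holds at s7, so <>s is true at s8.
Satisfying worlds: {s0, s1, s2, s3, s4, s5, s6, s7, s8, s9}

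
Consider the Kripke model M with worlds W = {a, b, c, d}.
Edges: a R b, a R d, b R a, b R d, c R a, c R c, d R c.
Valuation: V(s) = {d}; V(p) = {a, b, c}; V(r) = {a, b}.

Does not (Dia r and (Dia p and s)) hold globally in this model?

Yes

Let φ = not (Dia r and (Dia p and s)). Evaluate φ at each world:
  a (successors {b, d}): φ is true.
  b (successors {a, d}): φ is true.
  c (successors {a, c}): φ is true.
  d (successors {c}): φ is true.
For instance, at a:
  At a: Dia r and (Dia p and s) is false, so not (Dia r and (Dia p and s)) is true.
    At a: Dia r is true, Dia p and s is false, so Dia r and (Dia p and s) is false.
      At a: Dia r requires r at some successor in {b, d}.
        r holds at b, so Dia r is true at a.
      At a: Dia p is true, s is false, so Dia p and s is false.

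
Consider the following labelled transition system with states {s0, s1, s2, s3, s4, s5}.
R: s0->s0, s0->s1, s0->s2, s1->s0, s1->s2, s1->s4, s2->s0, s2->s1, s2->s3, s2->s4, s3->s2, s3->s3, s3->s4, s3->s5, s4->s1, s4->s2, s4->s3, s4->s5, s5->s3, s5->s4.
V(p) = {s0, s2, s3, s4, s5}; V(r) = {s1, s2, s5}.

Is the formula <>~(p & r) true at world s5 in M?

Yes

Recall that <>ψ holds at a world iff ψ holds at some accessible world.
At s5: <>~(p & r) requires ~(p & r) at some successor in {s3, s4}.
  ~(p & r) holds at s3, so <>~(p & r) is true at s5.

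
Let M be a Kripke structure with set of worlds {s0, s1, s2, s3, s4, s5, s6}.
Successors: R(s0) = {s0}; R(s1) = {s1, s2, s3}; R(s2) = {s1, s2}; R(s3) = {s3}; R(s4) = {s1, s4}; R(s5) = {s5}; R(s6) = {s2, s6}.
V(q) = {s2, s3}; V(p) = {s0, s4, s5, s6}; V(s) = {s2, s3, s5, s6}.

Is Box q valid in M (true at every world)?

No

Let φ = Box q. Evaluate φ at each world:
  s0 (successors {s0}): φ is false.
  s1 (successors {s1, s2, s3}): φ is false.
  s2 (successors {s1, s2}): φ is false.
  s3 (successors {s3}): φ is true.
  s4 (successors {s1, s4}): φ is false.
  s5 (successors {s5}): φ is false.
  s6 (successors {s2, s6}): φ is false.
Detail at s0 (counterexample):
  At s0: Box q requires q at every successor {s0}.
    q fails at s0, so Box q is false at s0.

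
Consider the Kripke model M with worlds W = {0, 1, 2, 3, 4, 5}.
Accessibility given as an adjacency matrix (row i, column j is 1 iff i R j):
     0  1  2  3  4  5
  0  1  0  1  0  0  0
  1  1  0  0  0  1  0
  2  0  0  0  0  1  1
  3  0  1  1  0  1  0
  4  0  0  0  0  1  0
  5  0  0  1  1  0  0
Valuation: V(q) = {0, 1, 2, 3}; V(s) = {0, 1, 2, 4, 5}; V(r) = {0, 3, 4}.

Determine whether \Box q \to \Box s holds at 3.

Yes

At 3: \Box q is false, \Box s is true, so \Box q \to \Box s is true.
  At 3: \Box q requires q at every successor {1, 2, 4}.
    q fails at 4, so \Box q is false at 3.
  At 3: \Box s requires s at every successor {1, 2, 4}.
    At 1: s is true.
    At 2: s is true.
    At 4: s is true.
  So \Box s is true at 3.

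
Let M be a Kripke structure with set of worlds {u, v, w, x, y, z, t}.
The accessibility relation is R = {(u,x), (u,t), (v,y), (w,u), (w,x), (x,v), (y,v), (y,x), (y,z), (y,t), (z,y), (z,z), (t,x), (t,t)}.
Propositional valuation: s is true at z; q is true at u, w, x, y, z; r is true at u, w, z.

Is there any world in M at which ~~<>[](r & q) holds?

Let φ = ~~<>[](r & q). Evaluate φ at each world:
  u (successors {x, t}): φ is false.
  v (successors {y}): φ is false.
  w (successors {u, x}): φ is false.
  x (successors {v}): φ is false.
  y (successors {v, x, z, t}): φ is false.
  z (successors {y, z}): φ is false.
  t (successors {x, t}): φ is false.
For instance, at u:
  At u: ~<>[](r & q) is true, so ~~<>[](r & q) is false.
    At u: <>[](r & q) is false, so ~<>[](r & q) is true.
      At u: <>[](r & q) requires [](r & q) at some successor in {x, t}.
        At x: [](r & q) is false.
        At t: [](r & q) is false.
      So <>[](r & q) is false at u.

No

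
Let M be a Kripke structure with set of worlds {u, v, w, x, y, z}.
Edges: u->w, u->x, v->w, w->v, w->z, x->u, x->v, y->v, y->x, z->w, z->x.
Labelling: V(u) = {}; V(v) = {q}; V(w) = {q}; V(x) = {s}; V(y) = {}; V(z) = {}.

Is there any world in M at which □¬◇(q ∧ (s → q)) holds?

Let φ = □¬◇(q ∧ (s → q)). Evaluate φ at each world:
  u (successors {w, x}): φ is false.
  v (successors {w}): φ is false.
  w (successors {v, z}): φ is false.
  x (successors {u, v}): φ is false.
  y (successors {v, x}): φ is false.
  z (successors {w, x}): φ is false.
For instance, at z:
  At z: □¬◇(q ∧ (s → q)) requires ¬◇(q ∧ (s → q)) at every successor {w, x}.
    ¬◇(q ∧ (s → q)) fails at w, so □¬◇(q ∧ (s → q)) is false at z.
      At w: ◇(q ∧ (s → q)) is true, so ¬◇(q ∧ (s → q)) is false.

No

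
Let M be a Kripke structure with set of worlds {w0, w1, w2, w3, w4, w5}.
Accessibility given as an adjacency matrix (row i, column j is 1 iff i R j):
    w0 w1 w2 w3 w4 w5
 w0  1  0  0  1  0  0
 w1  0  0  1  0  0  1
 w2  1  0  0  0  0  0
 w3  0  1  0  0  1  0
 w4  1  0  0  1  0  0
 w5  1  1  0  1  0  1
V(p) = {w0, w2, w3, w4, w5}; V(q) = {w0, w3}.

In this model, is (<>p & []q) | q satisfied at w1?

At w1: <>p & []q is false, q is false, so (<>p & []q) | q is false.
  At w1: <>p is true, []q is false, so <>p & []q is false.
    At w1: <>p requires p at some successor in {w2, w5}.
      p holds at w2, so <>p is true at w1.
    At w1: []q requires q at every successor {w2, w5}.
      q fails at w2, so []q is false at w1.

No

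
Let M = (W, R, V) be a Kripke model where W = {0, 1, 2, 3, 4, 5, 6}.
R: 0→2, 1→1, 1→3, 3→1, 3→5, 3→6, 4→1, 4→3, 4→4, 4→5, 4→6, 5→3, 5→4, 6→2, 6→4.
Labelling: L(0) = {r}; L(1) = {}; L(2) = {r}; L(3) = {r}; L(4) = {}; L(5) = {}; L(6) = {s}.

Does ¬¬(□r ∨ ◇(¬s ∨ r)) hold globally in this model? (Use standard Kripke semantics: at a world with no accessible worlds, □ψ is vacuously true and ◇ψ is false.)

Recall that □ψ holds at a world iff ψ holds at every accessible world, and ◇ψ holds iff ψ holds at some accessible world.
Let φ = ¬¬(□r ∨ ◇(¬s ∨ r)). Evaluate φ at each world:
  0 (successors {2}): φ is true.
  1 (successors {1, 3}): φ is true.
  2 (successors ∅): φ is true.
  3 (successors {1, 5, 6}): φ is true.
  4 (successors {1, 3, 4, 5, 6}): φ is true.
  5 (successors {3, 4}): φ is true.
  6 (successors {2, 4}): φ is true.
For instance, at 6:
  At 6: ¬(□r ∨ ◇(¬s ∨ r)) is false, so ¬¬(□r ∨ ◇(¬s ∨ r)) is true.
    At 6: □r ∨ ◇(¬s ∨ r) is true, so ¬(□r ∨ ◇(¬s ∨ r)) is false.
      At 6: □r is false, ◇(¬s ∨ r) is true, so □r ∨ ◇(¬s ∨ r) is true.

Yes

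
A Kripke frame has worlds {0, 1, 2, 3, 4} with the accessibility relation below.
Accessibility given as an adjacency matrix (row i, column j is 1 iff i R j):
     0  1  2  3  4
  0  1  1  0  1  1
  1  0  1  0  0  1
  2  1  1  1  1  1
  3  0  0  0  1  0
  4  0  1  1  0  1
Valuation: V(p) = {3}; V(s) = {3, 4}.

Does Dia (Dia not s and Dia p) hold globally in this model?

Recall that Dia ψ holds at a world iff ψ holds at some accessible world.
Let φ = Dia (Dia not s and Dia p). Evaluate φ at each world:
  0 (successors {0, 1, 3, 4}): φ is true.
  1 (successors {1, 4}): φ is false.
  2 (successors {0, 1, 2, 3, 4}): φ is true.
  3 (successors {3}): φ is false.
  4 (successors {1, 2, 4}): φ is true.
Detail at 1 (counterexample):
  At 1: Dia (Dia not s and Dia p) requires Dia not s and Dia p at some successor in {1, 4}.
    At 1: Dia not s and Dia p is false.
    At 4: Dia not s and Dia p is false.
  So Dia (Dia not s and Dia p) is false at 1.

No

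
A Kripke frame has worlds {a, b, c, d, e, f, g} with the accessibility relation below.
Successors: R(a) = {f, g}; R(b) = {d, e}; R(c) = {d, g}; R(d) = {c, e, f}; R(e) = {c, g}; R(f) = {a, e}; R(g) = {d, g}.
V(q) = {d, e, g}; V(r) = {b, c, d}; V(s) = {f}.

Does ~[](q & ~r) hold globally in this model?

Let φ = ~[](q & ~r). Evaluate φ at each world:
  a (successors {f, g}): φ is true.
  b (successors {d, e}): φ is true.
  c (successors {d, g}): φ is true.
  d (successors {c, e, f}): φ is true.
  e (successors {c, g}): φ is true.
  f (successors {a, e}): φ is true.
  g (successors {d, g}): φ is true.
For instance, at g:
  At g: [](q & ~r) is false, so ~[](q & ~r) is true.
    At g: [](q & ~r) requires q & ~r at every successor {d, g}.
      q & ~r fails at d, so [](q & ~r) is false at g.

Yes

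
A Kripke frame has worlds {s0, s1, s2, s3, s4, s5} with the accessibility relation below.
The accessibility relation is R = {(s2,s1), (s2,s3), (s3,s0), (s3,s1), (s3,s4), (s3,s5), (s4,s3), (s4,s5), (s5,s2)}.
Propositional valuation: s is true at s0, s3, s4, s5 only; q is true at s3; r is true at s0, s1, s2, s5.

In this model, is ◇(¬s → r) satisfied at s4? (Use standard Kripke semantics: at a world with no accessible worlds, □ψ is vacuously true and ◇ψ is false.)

At s4: ◇(¬s → r) requires ¬s → r at some successor in {s3, s5}.
  ¬s → r holds at s3, so ◇(¬s → r) is true at s4.

Yes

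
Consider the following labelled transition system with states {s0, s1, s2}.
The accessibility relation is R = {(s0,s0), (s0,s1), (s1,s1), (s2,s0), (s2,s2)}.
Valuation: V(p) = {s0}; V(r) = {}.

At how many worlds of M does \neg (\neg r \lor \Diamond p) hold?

Recall that \Diamond ψ holds at a world iff ψ holds at some accessible world.
Let φ = \neg (\neg r \lor \Diamond p). Evaluate φ at each world:
  s0 (successors {s0, s1}): φ is false.
  s1 (successors {s1}): φ is false.
  s2 (successors {s0, s2}): φ is false.
For instance, at s0:
  At s0: \neg r \lor \Diamond p is true, so \neg (\neg r \lor \Diamond p) is false.
    At s0: \neg r is true, \Diamond p is true, so \neg r \lor \Diamond p is true.
      At s0: \Diamond p requires p at some successor in {s0, s1}.
        p holds at s0, so \Diamond p is true at s0.
Satisfying worlds: none.

0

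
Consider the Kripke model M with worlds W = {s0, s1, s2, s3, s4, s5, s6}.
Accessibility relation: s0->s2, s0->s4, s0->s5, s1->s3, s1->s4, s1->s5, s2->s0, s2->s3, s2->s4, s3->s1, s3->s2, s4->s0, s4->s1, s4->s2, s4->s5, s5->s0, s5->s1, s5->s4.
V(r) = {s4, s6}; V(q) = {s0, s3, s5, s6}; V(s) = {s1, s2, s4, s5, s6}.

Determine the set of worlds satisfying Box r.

Let φ = Box r. Evaluate φ at each world:
  s0 (successors {s2, s4, s5}): φ is false.
  s1 (successors {s3, s4, s5}): φ is false.
  s2 (successors {s0, s3, s4}): φ is false.
  s3 (successors {s1, s2}): φ is false.
  s4 (successors {s0, s1, s2, s5}): φ is false.
  s5 (successors {s0, s1, s4}): φ is false.
  s6 (successors ∅): φ is true.
For instance, at s5:
  At s5: Box r requires r at every successor {s0, s1, s4}.
    r fails at s0, so Box r is false at s5.
Satisfying worlds: {s6}

s6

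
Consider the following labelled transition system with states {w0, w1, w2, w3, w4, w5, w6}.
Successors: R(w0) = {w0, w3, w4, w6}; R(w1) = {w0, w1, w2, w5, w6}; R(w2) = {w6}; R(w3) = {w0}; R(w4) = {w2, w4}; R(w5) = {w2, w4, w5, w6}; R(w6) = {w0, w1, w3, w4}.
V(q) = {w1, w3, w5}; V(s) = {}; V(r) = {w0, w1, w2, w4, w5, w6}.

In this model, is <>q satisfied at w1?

Yes

Recall that <>ψ holds at a world iff ψ holds at some accessible world.
At w1: <>q requires q at some successor in {w0, w1, w2, w5, w6}.
  q holds at w1, so <>q is true at w1.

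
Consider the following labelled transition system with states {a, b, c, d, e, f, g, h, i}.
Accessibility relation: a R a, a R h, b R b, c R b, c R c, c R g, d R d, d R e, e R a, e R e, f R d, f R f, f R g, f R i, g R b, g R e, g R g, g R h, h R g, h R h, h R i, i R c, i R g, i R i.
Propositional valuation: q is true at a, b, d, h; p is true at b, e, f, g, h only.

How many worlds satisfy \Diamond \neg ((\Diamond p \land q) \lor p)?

4

Let φ = \Diamond \neg ((\Diamond p \land q) \lor p). Evaluate φ at each world:
  a (successors {a, h}): φ is false.
  b (successors {b}): φ is false.
  c (successors {b, c, g}): φ is true.
  d (successors {d, e}): φ is false.
  e (successors {a, e}): φ is false.
  f (successors {d, f, g, i}): φ is true.
  g (successors {b, e, g, h}): φ is false.
  h (successors {g, h, i}): φ is true.
  i (successors {c, g, i}): φ is true.
For instance, at e:
  At e: \Diamond \neg ((\Diamond p \land q) \lor p) requires \neg ((\Diamond p \land q) \lor p) at some successor in {a, e}.
    At a: \neg ((\Diamond p \land q) \lor p) is false.
    At e: \neg ((\Diamond p \land q) \lor p) is false.
  So \Diamond \neg ((\Diamond p \land q) \lor p) is false at e.
Satisfying worlds: {c, f, h, i}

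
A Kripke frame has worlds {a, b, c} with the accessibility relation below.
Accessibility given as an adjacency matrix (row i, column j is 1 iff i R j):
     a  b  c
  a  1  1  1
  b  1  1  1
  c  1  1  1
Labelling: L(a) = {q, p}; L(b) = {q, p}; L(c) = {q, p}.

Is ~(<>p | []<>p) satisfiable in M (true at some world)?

Let φ = ~(<>p | []<>p). Evaluate φ at each world:
  a (successors {a, b, c}): φ is false.
  b (successors {a, b, c}): φ is false.
  c (successors {a, b, c}): φ is false.
For instance, at b:
  At b: <>p | []<>p is true, so ~(<>p | []<>p) is false.
    At b: <>p is true, []<>p is true, so <>p | []<>p is true.
      At b: <>p requires p at some successor in {a, b, c}.
        p holds at a, so <>p is true at b.
      At b: []<>p requires <>p at every successor {a, b, c}.
        At a: <>p is true.
        At b: <>p is true.
        At c: <>p is true.
      So []<>p is true at b.

No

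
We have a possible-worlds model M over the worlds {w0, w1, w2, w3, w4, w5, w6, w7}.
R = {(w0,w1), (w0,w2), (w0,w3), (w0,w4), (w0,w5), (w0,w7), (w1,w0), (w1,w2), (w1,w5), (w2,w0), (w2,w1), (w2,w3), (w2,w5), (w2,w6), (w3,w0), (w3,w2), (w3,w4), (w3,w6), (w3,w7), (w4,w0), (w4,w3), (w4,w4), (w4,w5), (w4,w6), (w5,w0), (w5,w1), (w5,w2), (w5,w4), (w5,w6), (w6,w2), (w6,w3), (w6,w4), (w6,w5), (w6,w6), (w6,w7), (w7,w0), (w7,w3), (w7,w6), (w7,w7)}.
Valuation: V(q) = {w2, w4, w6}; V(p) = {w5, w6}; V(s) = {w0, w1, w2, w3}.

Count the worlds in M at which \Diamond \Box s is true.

0

Let φ = \Diamond \Box s. Evaluate φ at each world:
  w0 (successors {w1, w2, w3, w4, w5, w7}): φ is false.
  w1 (successors {w0, w2, w5}): φ is false.
  w2 (successors {w0, w1, w3, w5, w6}): φ is false.
  w3 (successors {w0, w2, w4, w6, w7}): φ is false.
  w4 (successors {w0, w3, w4, w5, w6}): φ is false.
  w5 (successors {w0, w1, w2, w4, w6}): φ is false.
  w6 (successors {w2, w3, w4, w5, w6, w7}): φ is false.
  w7 (successors {w0, w3, w6, w7}): φ is false.
For instance, at w1:
  At w1: \Diamond \Box s requires \Box s at some successor in {w0, w2, w5}.
    At w0: \Box s is false.
    At w2: \Box s is false.
    At w5: \Box s is false.
  So \Diamond \Box s is false at w1.
Satisfying worlds: none.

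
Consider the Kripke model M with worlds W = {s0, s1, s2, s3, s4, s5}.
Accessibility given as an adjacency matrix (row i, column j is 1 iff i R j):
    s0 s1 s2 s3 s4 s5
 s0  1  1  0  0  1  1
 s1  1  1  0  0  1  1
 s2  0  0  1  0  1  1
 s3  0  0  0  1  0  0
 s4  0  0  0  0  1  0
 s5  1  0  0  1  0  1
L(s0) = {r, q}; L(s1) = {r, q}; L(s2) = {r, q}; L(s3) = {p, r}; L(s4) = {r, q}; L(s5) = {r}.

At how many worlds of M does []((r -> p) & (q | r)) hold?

1

Let φ = []((r -> p) & (q | r)). Evaluate φ at each world:
  s0 (successors {s0, s1, s4, s5}): φ is false.
  s1 (successors {s0, s1, s4, s5}): φ is false.
  s2 (successors {s2, s4, s5}): φ is false.
  s3 (successors {s3}): φ is true.
  s4 (successors {s4}): φ is false.
  s5 (successors {s0, s3, s5}): φ is false.
For instance, at s0:
  At s0: []((r -> p) & (q | r)) requires (r -> p) & (q | r) at every successor {s0, s1, s4, s5}.
    (r -> p) & (q | r) fails at s0, so []((r -> p) & (q | r)) is false at s0.
Satisfying worlds: {s3}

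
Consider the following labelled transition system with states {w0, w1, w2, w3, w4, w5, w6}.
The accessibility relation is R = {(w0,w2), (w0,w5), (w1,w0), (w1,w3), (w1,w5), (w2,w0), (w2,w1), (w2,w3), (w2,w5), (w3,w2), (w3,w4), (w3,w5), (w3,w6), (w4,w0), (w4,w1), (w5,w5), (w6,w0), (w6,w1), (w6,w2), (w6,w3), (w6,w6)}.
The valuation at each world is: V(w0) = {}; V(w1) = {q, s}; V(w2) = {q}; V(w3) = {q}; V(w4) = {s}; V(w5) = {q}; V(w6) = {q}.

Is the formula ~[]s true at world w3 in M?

At w3: []s is false, so ~[]s is true.
  At w3: []s requires s at every successor {w2, w4, w5, w6}.
    s fails at w2, so []s is false at w3.

Yes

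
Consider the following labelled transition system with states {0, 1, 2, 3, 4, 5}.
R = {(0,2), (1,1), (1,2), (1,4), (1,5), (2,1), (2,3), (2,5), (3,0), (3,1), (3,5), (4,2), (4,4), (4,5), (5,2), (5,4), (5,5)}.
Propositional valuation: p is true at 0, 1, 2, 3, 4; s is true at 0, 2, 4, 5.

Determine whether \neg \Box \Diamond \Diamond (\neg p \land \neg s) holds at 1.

Yes

At 1: \Box \Diamond \Diamond (\neg p \land \neg s) is false, so \neg \Box \Diamond \Diamond (\neg p \land \neg s) is true.
  At 1: \Box \Diamond \Diamond (\neg p \land \neg s) requires \Diamond \Diamond (\neg p \land \neg s) at every successor {1, 2, 4, 5}.
    \Diamond \Diamond (\neg p \land \neg s) fails at 1, so \Box \Diamond \Diamond (\neg p \land \neg s) is false at 1.
      At 1: \Diamond \Diamond (\neg p \land \neg s) requires \Diamond (\neg p \land \neg s) at some successor in {1, 2, 4, 5}.
        At 1: \Diamond (\neg p \land \neg s) is false.
        At 2: \Diamond (\neg p \land \neg s) is false.
        At 4: \Diamond (\neg p \land \neg s) is false.
        At 5: \Diamond (\neg p \land \neg s) is false.
      So \Diamond \Diamond (\neg p \land \neg s) is false at 1.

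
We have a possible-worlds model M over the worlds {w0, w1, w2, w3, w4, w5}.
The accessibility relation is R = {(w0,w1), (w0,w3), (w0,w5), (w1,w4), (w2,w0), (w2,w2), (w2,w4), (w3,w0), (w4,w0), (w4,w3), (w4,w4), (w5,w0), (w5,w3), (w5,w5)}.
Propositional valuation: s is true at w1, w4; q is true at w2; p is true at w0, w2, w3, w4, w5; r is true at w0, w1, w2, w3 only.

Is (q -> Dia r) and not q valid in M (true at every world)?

No

Let φ = (q -> Dia r) and not q. Evaluate φ at each world:
  w0 (successors {w1, w3, w5}): φ is true.
  w1 (successors {w4}): φ is true.
  w2 (successors {w0, w2, w4}): φ is false.
  w3 (successors {w0}): φ is true.
  w4 (successors {w0, w3, w4}): φ is true.
  w5 (successors {w0, w3, w5}): φ is true.
Detail at w2 (counterexample):
  At w2: q -> Dia r is true, not q is false, so (q -> Dia r) and not q is false.
    At w2: q is true, Dia r is true, so q -> Dia r is true.
      At w2: Dia r requires r at some successor in {w0, w2, w4}.
        r holds at w0, so Dia r is true at w2.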